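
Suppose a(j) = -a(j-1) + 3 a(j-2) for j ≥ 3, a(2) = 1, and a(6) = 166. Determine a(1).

Let a(1) = z.
a(3) = -1 + 3z
a(4) = 4 - 3z
a(5) = -7 + 12z
a(6) = 19 - 21z
So 19 - 21z = 166, giving z = -7.

-7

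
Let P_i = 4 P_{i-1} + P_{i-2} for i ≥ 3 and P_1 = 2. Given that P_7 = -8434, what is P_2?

-7

Let P_2 = w.
P_3 = 2 + 4w
P_4 = 8 + 17w
P_5 = 34 + 72w
P_6 = 144 + 305w
P_7 = 610 + 1292w
So 610 + 1292w = -8434, giving w = -7.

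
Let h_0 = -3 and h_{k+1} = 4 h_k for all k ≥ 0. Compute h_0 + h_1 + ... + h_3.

h_1 = 4*(-3) = -12
h_2 = 4*(-12) = -48
h_3 = 4*(-48) = -192
Sum = (-3) + (-12) + (-48) + (-192) = -255

-255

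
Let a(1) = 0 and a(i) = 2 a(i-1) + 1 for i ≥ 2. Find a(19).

262143

The fixed point is 1/(1 - 2) = -1, so a(i) + 1 = 2(a(i-1) + 1).
Hence a(i) = 1·2^{i-1} - 1.
a(19) = 1·2^{18} - 1 = 1·262144 - 1 = 262143.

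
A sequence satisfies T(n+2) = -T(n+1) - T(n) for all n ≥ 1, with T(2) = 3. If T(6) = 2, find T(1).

Let T(1) = y.
T(3) = -3 - y
T(4) = y
T(5) = 3
T(6) = -3 - y
So -3 - y = 2, giving y = -5.

-5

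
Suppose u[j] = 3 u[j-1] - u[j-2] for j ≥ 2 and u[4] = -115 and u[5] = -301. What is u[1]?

-7

Rearranging, u[j-2] = -(u[j] - 3 u[j-1]).
u[3] = -(-301 - 3*(-115)) = -44
u[2] = -(-115 - 3*(-44)) = -17
u[1] = -(-44 - 3*(-17)) = -7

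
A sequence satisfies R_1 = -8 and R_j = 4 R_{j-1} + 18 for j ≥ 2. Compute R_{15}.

The fixed point is 18/(1 - 4) = -6, so R_j + 6 = 4(R_{j-1} + 6).
Hence R_j = -2·4^{j-1} - 6.
R_{15} = -2·4^{14} - 6 = -2·268435456 - 6 = -536870918.

-536870918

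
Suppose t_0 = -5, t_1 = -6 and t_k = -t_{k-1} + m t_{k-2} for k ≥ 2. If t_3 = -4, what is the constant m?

-2

t_2 = 6 - 5m
t_3 = -6 - m
So -6 - m = -4, giving m = -2.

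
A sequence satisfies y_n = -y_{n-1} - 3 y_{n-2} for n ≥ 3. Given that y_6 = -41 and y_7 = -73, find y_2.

Rearranging, y_{n-2} = (y_n + y_{n-1}) / -3.
y_5 = (-73 + (-41)) / -3 = -114/-3 = 38
y_4 = (-41 + 38) / -3 = -3/-3 = 1
y_3 = (38 + 1) / -3 = 39/-3 = -13
y_2 = (1 + (-13)) / -3 = -12/-3 = 4

4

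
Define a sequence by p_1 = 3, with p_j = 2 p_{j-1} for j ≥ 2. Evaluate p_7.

192

p_2 = 2*3 = 6
p_3 = 2*6 = 12
p_4 = 2*12 = 24
p_5 = 2*24 = 48
p_6 = 2*48 = 96
p_7 = 2*96 = 192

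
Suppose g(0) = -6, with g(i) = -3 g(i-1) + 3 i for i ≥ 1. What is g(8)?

g(1) = -3·(-6) + 3 = 21
g(2) = -3·21 + 6 = -57
g(3) = -3·(-57) + 9 = 180
g(4) = -3·180 + 12 = -528
g(5) = -3·(-528) + 15 = 1599
g(6) = -3·1599 + 18 = -4779
g(7) = -3·(-4779) + 21 = 14358
g(8) = -3·14358 + 24 = -43050

-43050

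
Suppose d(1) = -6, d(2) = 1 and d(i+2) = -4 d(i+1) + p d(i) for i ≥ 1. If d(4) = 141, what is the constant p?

d(3) = -4 - 6p
d(4) = 16 + 25p
So 16 + 25p = 141, giving p = 5.

5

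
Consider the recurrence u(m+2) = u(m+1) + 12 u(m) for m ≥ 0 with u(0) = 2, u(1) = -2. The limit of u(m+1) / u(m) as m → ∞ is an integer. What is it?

4

The characteristic equation is r^2 - r - 12 = 0, which factors as (r - 4)(r + 3) = 0.
So the roots are 4 and -3. Since |4| > |-3| and the coefficient of 4^m is non-zero, the ratio tends to 4.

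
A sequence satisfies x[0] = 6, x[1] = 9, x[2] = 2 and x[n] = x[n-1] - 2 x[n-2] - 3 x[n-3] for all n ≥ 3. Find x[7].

x[3] = 2 - 2*9 - 3*6 = -34
x[4] = (-34) - 2*2 - 3*9 = -65
x[5] = (-65) - 2*(-34) - 3*2 = -3
x[6] = (-3) - 2*(-65) - 3*(-34) = 229
x[7] = 229 - 2*(-3) - 3*(-65) = 430

430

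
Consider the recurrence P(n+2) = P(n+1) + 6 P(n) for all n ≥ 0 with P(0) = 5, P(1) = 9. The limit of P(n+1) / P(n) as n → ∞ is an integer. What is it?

The characteristic equation is r^2 - r - 6 = 0, which factors as (r - 3)(r + 2) = 0.
So the roots are 3 and -2. Since |3| > |-2| and the coefficient of 3^n is non-zero, the ratio tends to 3.

3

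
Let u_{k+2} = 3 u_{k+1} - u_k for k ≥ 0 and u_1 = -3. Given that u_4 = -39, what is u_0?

Let u_0 = x.
u_2 = -9 - x
u_3 = -24 - 3x
u_4 = -63 - 8x
So -63 - 8x = -39, giving x = -3.

-3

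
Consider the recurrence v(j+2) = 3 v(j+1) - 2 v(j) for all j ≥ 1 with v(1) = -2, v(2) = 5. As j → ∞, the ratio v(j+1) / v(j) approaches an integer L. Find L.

The characteristic equation is r^2 - 3r + 2 = 0, which factors as (r - 2)(r - 1) = 0.
So the roots are 2 and 1. Since |2| > |1| and the coefficient of 2^j is non-zero, the ratio tends to 2.

2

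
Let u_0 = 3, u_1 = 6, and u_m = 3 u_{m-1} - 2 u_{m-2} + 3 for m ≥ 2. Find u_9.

3042

u_2 = 3(6) - 2(3) + 3 = 15
u_3 = 3(15) - 2(6) + 3 = 36
u_4 = 3(36) - 2(15) + 3 = 81
u_5 = 3(81) - 2(36) + 3 = 174
u_6 = 3(174) - 2(81) + 3 = 363
u_7 = 3(363) - 2(174) + 3 = 744
u_8 = 3(744) - 2(363) + 3 = 1509
u_9 = 3(1509) - 2(744) + 3 = 3042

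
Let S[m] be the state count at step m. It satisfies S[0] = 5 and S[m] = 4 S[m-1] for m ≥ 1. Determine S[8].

S[1] = 4*5 = 20
S[2] = 4*20 = 80
S[3] = 4*80 = 320
S[4] = 4*320 = 1280
S[5] = 4*1280 = 5120
S[6] = 4*5120 = 20480
S[7] = 4*20480 = 81920
S[8] = 4*81920 = 327680

327680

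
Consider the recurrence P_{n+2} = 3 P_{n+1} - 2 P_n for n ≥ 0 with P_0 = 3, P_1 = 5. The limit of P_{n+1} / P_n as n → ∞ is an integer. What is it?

2

The characteristic equation is r^2 - 3r + 2 = 0, which factors as (r - 2)(r - 1) = 0.
So the roots are 2 and 1. Since |2| > |1| and the coefficient of 2^n is non-zero, the ratio tends to 2.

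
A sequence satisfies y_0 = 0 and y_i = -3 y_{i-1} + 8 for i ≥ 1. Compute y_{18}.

The fixed point is 8/(1 + 3) = 2, so y_i - 2 = -3(y_{i-1} - 2).
Hence y_i = -2·(-3)^i + 2.
y_{18} = -2·(-3)^{18} + 2 = -2·387420489 + 2 = -774840976.

-774840976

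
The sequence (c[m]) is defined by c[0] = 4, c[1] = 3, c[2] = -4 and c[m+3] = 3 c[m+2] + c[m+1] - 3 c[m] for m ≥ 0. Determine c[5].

c[3] = 3(-4) + 3 - 3(4) = -21
c[4] = 3(-21) + (-4) - 3(3) = -76
c[5] = 3(-76) + (-21) - 3(-4) = -237

-237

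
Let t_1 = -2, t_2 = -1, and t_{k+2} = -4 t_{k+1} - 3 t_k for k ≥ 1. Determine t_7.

t_3 = -4*(-1) - 3*(-2) = 10
t_4 = -4*10 - 3*(-1) = -37
t_5 = -4*(-37) - 3*10 = 118
t_6 = -4*118 - 3*(-37) = -361
t_7 = -4*(-361) - 3*118 = 1090

1090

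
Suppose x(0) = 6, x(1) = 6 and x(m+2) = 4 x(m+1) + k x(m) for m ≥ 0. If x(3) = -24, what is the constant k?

-4

x(2) = 24 + 6k
x(3) = 96 + 30k
So 96 + 30k = -24, giving k = -4.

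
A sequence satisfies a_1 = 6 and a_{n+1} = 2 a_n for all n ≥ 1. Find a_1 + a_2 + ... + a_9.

a_2 = 2*6 = 12
a_3 = 2*12 = 24
a_4 = 2*24 = 48
a_5 = 2*48 = 96
a_6 = 2*96 = 192
a_7 = 2*192 = 384
a_8 = 2*384 = 768
a_9 = 2*768 = 1536
Sum = 6 + 12 + 24 + 48 + 96 + 192 + 384 + 768 + 1536 = 3066

3066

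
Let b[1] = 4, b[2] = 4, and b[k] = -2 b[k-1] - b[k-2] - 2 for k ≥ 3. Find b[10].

b[3] = -2(4) - 4 - 2 = -14
b[4] = -2(-14) - 4 - 2 = 22
b[5] = -2(22) - (-14) - 2 = -32
b[6] = -2(-32) - 22 - 2 = 40
b[7] = -2(40) - (-32) - 2 = -50
b[8] = -2(-50) - 40 - 2 = 58
b[9] = -2(58) - (-50) - 2 = -68
b[10] = -2(-68) - 58 - 2 = 76

76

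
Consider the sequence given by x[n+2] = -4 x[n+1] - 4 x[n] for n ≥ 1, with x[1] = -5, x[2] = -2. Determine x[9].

11008

x[3] = -4·(-2) - 4·(-5) = 28
x[4] = -4·28 - 4·(-2) = -104
x[5] = -4·(-104) - 4·28 = 304
x[6] = -4·304 - 4·(-104) = -800
x[7] = -4·(-800) - 4·304 = 1984
x[8] = -4·1984 - 4·(-800) = -4736
x[9] = -4·(-4736) - 4·1984 = 11008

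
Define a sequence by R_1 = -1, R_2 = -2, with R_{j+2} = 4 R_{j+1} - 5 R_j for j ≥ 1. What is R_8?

R_3 = 4(-2) - 5(-1) = -3
R_4 = 4(-3) - 5(-2) = -2
R_5 = 4(-2) - 5(-3) = 7
R_6 = 4(7) - 5(-2) = 38
R_7 = 4(38) - 5(7) = 117
R_8 = 4(117) - 5(38) = 278

278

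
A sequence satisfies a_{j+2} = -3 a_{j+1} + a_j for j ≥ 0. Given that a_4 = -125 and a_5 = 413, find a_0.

Rearranging, a_{j-2} = a_j + 3 a_{j-1}.
a_3 = 413 + 3*(-125) = 38
a_2 = -125 + 3*38 = -11
a_1 = 38 + 3*(-11) = 5
a_0 = -11 + 3*5 = 4

4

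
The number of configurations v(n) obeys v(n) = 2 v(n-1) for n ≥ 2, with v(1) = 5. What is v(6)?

160

v(2) = 2·5 = 10
v(3) = 2·10 = 20
v(4) = 2·20 = 40
v(5) = 2·40 = 80
v(6) = 2·80 = 160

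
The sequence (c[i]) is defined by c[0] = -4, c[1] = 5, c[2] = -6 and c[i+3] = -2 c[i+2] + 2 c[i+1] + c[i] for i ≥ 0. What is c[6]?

-300

c[3] = -2·(-6) + 2·5 + (-4) = 18
c[4] = -2·18 + 2·(-6) + 5 = -43
c[5] = -2·(-43) + 2·18 + (-6) = 116
c[6] = -2·116 + 2·(-43) + 18 = -300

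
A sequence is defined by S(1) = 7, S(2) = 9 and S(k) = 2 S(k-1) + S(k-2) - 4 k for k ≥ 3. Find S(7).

S(3) = 2·9 + 7 - 12 = 13
S(4) = 2·13 + 9 - 16 = 19
S(5) = 2·19 + 13 - 20 = 31
S(6) = 2·31 + 19 - 24 = 57
S(7) = 2·57 + 31 - 28 = 117

117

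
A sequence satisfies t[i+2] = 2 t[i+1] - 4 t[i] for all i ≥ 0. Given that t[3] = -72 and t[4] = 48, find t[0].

Rearranging, t[i-2] = (t[i] - 2 t[i-1]) / -4.
t[2] = (48 - 2(-72)) / -4 = 192/-4 = -48
t[1] = (-72 - 2(-48)) / -4 = 24/-4 = -6
t[0] = (-48 - 2(-6)) / -4 = -36/-4 = 9

9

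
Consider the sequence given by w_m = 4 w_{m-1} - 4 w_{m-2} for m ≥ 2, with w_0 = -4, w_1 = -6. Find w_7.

384

w_2 = 4(-6) - 4(-4) = -8
w_3 = 4(-8) - 4(-6) = -8
w_4 = 4(-8) - 4(-8) = 0
w_5 = 4(0) - 4(-8) = 32
w_6 = 4(32) - 4(0) = 128
w_7 = 4(128) - 4(32) = 384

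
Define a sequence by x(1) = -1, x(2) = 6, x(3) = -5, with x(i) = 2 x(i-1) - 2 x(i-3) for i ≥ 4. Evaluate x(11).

x(4) = 2*(-5) - 2*(-1) = -8
x(5) = 2*(-8) - 2*6 = -28
x(6) = 2*(-28) - 2*(-5) = -46
x(7) = 2*(-46) - 2*(-8) = -76
x(8) = 2*(-76) - 2*(-28) = -96
x(9) = 2*(-96) - 2*(-46) = -100
x(10) = 2*(-100) - 2*(-76) = -48
x(11) = 2*(-48) - 2*(-96) = 96

96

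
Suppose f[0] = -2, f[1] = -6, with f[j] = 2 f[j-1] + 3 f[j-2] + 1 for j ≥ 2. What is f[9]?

f[2] = 2*(-6) + 3*(-2) + 1 = -17
f[3] = 2*(-17) + 3*(-6) + 1 = -51
f[4] = 2*(-51) + 3*(-17) + 1 = -152
f[5] = 2*(-152) + 3*(-51) + 1 = -456
f[6] = 2*(-456) + 3*(-152) + 1 = -1367
f[7] = 2*(-1367) + 3*(-456) + 1 = -4101
f[8] = 2*(-4101) + 3*(-1367) + 1 = -12302
f[9] = 2*(-12302) + 3*(-4101) + 1 = -36906

-36906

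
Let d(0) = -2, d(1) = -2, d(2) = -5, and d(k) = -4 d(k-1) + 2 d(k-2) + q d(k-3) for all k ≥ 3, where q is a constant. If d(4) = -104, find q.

-5

d(3) = 16 - 2q
d(4) = -74 + 6q
So -74 + 6q = -104, giving q = -5.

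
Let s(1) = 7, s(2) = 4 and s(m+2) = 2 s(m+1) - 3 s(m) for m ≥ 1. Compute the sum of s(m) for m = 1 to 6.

-37

s(3) = 2*4 - 3*7 = -13
s(4) = 2*(-13) - 3*4 = -38
s(5) = 2*(-38) - 3*(-13) = -37
s(6) = 2*(-37) - 3*(-38) = 40
Sum = 7 + 4 + (-13) + (-38) + (-37) + 40 = -37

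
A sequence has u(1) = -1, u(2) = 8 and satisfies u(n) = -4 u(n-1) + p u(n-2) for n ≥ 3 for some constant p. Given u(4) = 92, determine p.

-3

u(3) = -32 - p
u(4) = 128 + 12p
So 128 + 12p = 92, giving p = -3.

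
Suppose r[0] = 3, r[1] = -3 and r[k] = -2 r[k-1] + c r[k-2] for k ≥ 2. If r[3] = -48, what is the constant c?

r[2] = 6 + 3c
r[3] = -12 - 9c
So -12 - 9c = -48, giving c = 4.

4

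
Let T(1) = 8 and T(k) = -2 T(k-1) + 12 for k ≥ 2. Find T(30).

The fixed point is 12/(1 + 2) = 4, so T(k) - 4 = -2(T(k-1) - 4).
Hence T(k) = 4·(-2)^{k-1} + 4.
T(30) = 4·(-2)^{29} + 4 = 4·-536870912 + 4 = -2147483644.

-2147483644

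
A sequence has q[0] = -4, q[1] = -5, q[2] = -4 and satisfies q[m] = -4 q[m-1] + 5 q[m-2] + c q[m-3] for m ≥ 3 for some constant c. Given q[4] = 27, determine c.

q[3] = -9 - 4c
q[4] = 16 + 11c
So 16 + 11c = 27, giving c = 1.

1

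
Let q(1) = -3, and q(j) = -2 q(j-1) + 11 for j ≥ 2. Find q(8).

857

q(2) = -2*(-3) + 11 = 17
q(3) = -2*17 + 11 = -23
q(4) = -2*(-23) + 11 = 57
q(5) = -2*57 + 11 = -103
q(6) = -2*(-103) + 11 = 217
q(7) = -2*217 + 11 = -423
q(8) = -2*(-423) + 11 = 857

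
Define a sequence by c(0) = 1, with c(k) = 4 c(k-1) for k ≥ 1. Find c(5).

1024

c(1) = 4*1 = 4
c(2) = 4*4 = 16
c(3) = 4*16 = 64
c(4) = 4*64 = 256
c(5) = 4*256 = 1024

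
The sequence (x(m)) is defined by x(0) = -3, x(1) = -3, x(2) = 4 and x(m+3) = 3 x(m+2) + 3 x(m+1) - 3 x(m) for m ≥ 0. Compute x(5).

x(3) = 3·4 + 3·(-3) - 3·(-3) = 12
x(4) = 3·12 + 3·4 - 3·(-3) = 57
x(5) = 3·57 + 3·12 - 3·4 = 195

195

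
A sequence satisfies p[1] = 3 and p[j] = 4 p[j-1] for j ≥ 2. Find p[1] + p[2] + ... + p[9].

p[2] = 4*3 = 12
p[3] = 4*12 = 48
p[4] = 4*48 = 192
p[5] = 4*192 = 768
p[6] = 4*768 = 3072
p[7] = 4*3072 = 12288
p[8] = 4*12288 = 49152
p[9] = 4*49152 = 196608
Sum = 3 + 12 + 48 + 192 + 768 + 3072 + 12288 + 49152 + 196608 = 262143

262143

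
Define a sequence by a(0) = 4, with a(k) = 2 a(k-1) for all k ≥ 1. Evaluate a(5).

a(1) = 2·4 = 8
a(2) = 2·8 = 16
a(3) = 2·16 = 32
a(4) = 2·32 = 64
a(5) = 2·64 = 128

128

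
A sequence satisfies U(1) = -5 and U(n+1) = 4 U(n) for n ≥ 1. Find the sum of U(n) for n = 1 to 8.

U(2) = 4(-5) = -20
U(3) = 4(-20) = -80
U(4) = 4(-80) = -320
U(5) = 4(-320) = -1280
U(6) = 4(-1280) = -5120
U(7) = 4(-5120) = -20480
U(8) = 4(-20480) = -81920
Sum = (-5) + (-20) + (-80) + (-320) + (-1280) + (-5120) + (-20480) + (-81920) = -109225

-109225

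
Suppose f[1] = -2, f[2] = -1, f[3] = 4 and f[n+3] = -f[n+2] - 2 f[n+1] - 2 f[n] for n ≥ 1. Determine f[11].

f[4] = -4 - 2·(-1) - 2·(-2) = 2
f[5] = -2 - 2·4 - 2·(-1) = -8
f[6] = -(-8) - 2·2 - 2·4 = -4
f[7] = -(-4) - 2·(-8) - 2·2 = 16
f[8] = -16 - 2·(-4) - 2·(-8) = 8
f[9] = -8 - 2·16 - 2·(-4) = -32
f[10] = -(-32) - 2·8 - 2·16 = -16
f[11] = -(-16) - 2·(-32) - 2·8 = 64

64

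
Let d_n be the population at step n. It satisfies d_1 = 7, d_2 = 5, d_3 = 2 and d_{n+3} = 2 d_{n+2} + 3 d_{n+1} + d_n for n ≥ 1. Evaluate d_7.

627

d_4 = 2·2 + 3·5 + 7 = 26
d_5 = 2·26 + 3·2 + 5 = 63
d_6 = 2·63 + 3·26 + 2 = 206
d_7 = 2·206 + 3·63 + 26 = 627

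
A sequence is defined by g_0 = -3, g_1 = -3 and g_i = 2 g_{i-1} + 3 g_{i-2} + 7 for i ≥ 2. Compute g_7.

-1368

g_2 = 2·(-3) + 3·(-3) + 7 = -8
g_3 = 2·(-8) + 3·(-3) + 7 = -18
g_4 = 2·(-18) + 3·(-8) + 7 = -53
g_5 = 2·(-53) + 3·(-18) + 7 = -153
g_6 = 2·(-153) + 3·(-53) + 7 = -458
g_7 = 2·(-458) + 3·(-153) + 7 = -1368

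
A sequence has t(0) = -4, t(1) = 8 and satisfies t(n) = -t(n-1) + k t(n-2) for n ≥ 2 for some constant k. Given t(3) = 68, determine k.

t(2) = -8 - 4k
t(3) = 8 + 12k
So 8 + 12k = 68, giving k = 5.

5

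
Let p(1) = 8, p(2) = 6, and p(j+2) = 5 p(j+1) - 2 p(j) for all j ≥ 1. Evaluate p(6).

p(3) = 5(6) - 2(8) = 14
p(4) = 5(14) - 2(6) = 58
p(5) = 5(58) - 2(14) = 262
p(6) = 5(262) - 2(58) = 1194

1194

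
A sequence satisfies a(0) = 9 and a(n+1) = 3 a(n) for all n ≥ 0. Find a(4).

729

a(1) = 3*9 = 27
a(2) = 3*27 = 81
a(3) = 3*81 = 243
a(4) = 3*243 = 729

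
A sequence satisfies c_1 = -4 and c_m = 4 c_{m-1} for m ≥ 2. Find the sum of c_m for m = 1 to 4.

-340

c_2 = 4*(-4) = -16
c_3 = 4*(-16) = -64
c_4 = 4*(-64) = -256
Sum = (-4) + (-16) + (-64) + (-256) = -340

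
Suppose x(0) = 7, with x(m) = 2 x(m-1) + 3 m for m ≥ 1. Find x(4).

190

x(1) = 2(7) + 3 = 17
x(2) = 2(17) + 6 = 40
x(3) = 2(40) + 9 = 89
x(4) = 2(89) + 12 = 190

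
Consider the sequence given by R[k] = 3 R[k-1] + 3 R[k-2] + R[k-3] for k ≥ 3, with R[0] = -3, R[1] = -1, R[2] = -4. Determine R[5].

-259

R[3] = 3·(-4) + 3·(-1) + (-3) = -18
R[4] = 3·(-18) + 3·(-4) + (-1) = -67
R[5] = 3·(-67) + 3·(-18) + (-4) = -259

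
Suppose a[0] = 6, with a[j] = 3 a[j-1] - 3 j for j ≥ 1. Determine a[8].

24618

a[1] = 3(6) - 3 = 15
a[2] = 3(15) - 6 = 39
a[3] = 3(39) - 9 = 108
a[4] = 3(108) - 12 = 312
a[5] = 3(312) - 15 = 921
a[6] = 3(921) - 18 = 2745
a[7] = 3(2745) - 21 = 8214
a[8] = 3(8214) - 24 = 24618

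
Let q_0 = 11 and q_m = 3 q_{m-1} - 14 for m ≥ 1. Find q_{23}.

376572715315

The fixed point is -14/(1 - 3) = 7, so q_m - 7 = 3(q_{m-1} - 7).
Hence q_m = 4·3^m + 7.
q_{23} = 4·3^{23} + 7 = 4·94143178827 + 7 = 376572715315.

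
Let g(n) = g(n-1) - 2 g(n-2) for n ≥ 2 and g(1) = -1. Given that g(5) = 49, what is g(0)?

8

Let g(0) = v.
g(2) = -1 - 2v
g(3) = 1 - 2v
g(4) = 3 + 2v
g(5) = 1 + 6v
So 1 + 6v = 49, giving v = 8.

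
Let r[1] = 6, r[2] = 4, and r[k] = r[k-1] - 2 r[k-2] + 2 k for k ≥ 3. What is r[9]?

r[3] = 4 - 2*6 + 6 = -2
r[4] = (-2) - 2*4 + 8 = -2
r[5] = (-2) - 2*(-2) + 10 = 12
r[6] = 12 - 2*(-2) + 12 = 28
r[7] = 28 - 2*12 + 14 = 18
r[8] = 18 - 2*28 + 16 = -22
r[9] = (-22) - 2*18 + 18 = -40

-40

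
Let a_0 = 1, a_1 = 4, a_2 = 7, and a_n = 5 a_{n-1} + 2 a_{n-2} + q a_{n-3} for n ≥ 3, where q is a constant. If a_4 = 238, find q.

1

a_3 = 43 + q
a_4 = 229 + 9q
So 229 + 9q = 238, giving q = 1.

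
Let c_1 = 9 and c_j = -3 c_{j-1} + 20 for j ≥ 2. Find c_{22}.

-41841412807

The fixed point is 20/(1 + 3) = 5, so c_j - 5 = -3(c_{j-1} - 5).
Hence c_j = 4·(-3)^{j-1} + 5.
c_{22} = 4·(-3)^{21} + 5 = 4·-10460353203 + 5 = -41841412807.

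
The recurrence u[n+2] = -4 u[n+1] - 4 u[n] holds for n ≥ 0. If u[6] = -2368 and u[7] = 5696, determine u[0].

8

Rearranging, u[n-2] = (u[n] + 4 u[n-1]) / -4.
u[5] = (5696 + 4·(-2368)) / -4 = -3776/-4 = 944
u[4] = (-2368 + 4·944) / -4 = 1408/-4 = -352
u[3] = (944 + 4·(-352)) / -4 = -464/-4 = 116
u[2] = (-352 + 4·116) / -4 = 112/-4 = -28
u[1] = (116 + 4·(-28)) / -4 = 4/-4 = -1
u[0] = (-28 + 4·(-1)) / -4 = -32/-4 = 8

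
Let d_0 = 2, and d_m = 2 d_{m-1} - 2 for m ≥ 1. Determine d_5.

2

d_1 = 2(2) - 2 = 2
d_2 = 2(2) - 2 = 2
d_3 = 2(2) - 2 = 2
d_4 = 2(2) - 2 = 2
d_5 = 2(2) - 2 = 2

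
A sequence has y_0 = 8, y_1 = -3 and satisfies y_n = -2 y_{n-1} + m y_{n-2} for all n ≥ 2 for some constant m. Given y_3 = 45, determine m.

-3

y_2 = 6 + 8m
y_3 = -12 - 19m
So -12 - 19m = 45, giving m = -3.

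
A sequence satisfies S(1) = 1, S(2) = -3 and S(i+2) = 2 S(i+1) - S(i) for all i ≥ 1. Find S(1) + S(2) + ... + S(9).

S(3) = 2*(-3) - 1 = -7
S(4) = 2*(-7) - (-3) = -11
S(5) = 2*(-11) - (-7) = -15
S(6) = 2*(-15) - (-11) = -19
S(7) = 2*(-19) - (-15) = -23
S(8) = 2*(-23) - (-19) = -27
S(9) = 2*(-27) - (-23) = -31
Sum = 1 + (-3) + (-7) + (-11) + (-15) + (-19) + (-23) + (-27) + (-31) = -135

-135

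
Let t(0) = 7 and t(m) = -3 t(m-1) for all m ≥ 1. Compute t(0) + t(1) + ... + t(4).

t(1) = -3(7) = -21
t(2) = -3(-21) = 63
t(3) = -3(63) = -189
t(4) = -3(-189) = 567
Sum = 7 + (-21) + 63 + (-189) + 567 = 427

427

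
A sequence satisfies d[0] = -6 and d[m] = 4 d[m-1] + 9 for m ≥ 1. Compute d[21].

The fixed point is 9/(1 - 4) = -3, so d[m] + 3 = 4(d[m-1] + 3).
Hence d[m] = -3·4^m - 3.
d[21] = -3·4^{21} - 3 = -3·4398046511104 - 3 = -13194139533315.

-13194139533315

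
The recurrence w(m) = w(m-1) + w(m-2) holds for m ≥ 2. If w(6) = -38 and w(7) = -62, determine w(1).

-6

Rearranging, w(m-2) = w(m) - w(m-1).
w(5) = -62 - (-38) = -24
w(4) = -38 - (-24) = -14
w(3) = -24 - (-14) = -10
w(2) = -14 - (-10) = -4
w(1) = -10 - (-4) = -6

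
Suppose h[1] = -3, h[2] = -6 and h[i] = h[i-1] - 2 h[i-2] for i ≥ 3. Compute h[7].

h[3] = (-6) - 2·(-3) = 0
h[4] = 0 - 2·(-6) = 12
h[5] = 12 - 2·0 = 12
h[6] = 12 - 2·12 = -12
h[7] = (-12) - 2·12 = -36

-36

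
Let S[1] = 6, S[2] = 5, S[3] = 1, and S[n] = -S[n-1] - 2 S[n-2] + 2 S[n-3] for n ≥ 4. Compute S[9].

S[4] = -1 - 2·5 + 2·6 = 1
S[5] = -1 - 2·1 + 2·5 = 7
S[6] = -7 - 2·1 + 2·1 = -7
S[7] = -(-7) - 2·7 + 2·1 = -5
S[8] = -(-5) - 2·(-7) + 2·7 = 33
S[9] = -33 - 2·(-5) + 2·(-7) = -37

-37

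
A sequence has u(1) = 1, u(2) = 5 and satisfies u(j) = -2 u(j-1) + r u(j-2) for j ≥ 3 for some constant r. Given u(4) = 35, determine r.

5

u(3) = -10 + r
u(4) = 20 + 3r
So 20 + 3r = 35, giving r = 5.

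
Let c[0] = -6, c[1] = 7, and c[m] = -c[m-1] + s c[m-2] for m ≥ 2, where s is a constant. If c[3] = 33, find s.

2

c[2] = -7 - 6s
c[3] = 7 + 13s
So 7 + 13s = 33, giving s = 2.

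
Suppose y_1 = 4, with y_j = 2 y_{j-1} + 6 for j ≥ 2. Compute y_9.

2554

y_2 = 2(4) + 6 = 14
y_3 = 2(14) + 6 = 34
y_4 = 2(34) + 6 = 74
y_5 = 2(74) + 6 = 154
y_6 = 2(154) + 6 = 314
y_7 = 2(314) + 6 = 634
y_8 = 2(634) + 6 = 1274
y_9 = 2(1274) + 6 = 2554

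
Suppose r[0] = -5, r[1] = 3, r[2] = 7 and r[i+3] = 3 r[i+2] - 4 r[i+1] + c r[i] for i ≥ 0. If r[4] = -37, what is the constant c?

3

r[3] = 9 - 5c
r[4] = -1 - 12c
So -1 - 12c = -37, giving c = 3.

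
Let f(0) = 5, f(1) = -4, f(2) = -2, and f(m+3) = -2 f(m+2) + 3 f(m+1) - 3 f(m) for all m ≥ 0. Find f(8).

5728

f(3) = -2*(-2) + 3*(-4) - 3*5 = -23
f(4) = -2*(-23) + 3*(-2) - 3*(-4) = 52
f(5) = -2*52 + 3*(-23) - 3*(-2) = -167
f(6) = -2*(-167) + 3*52 - 3*(-23) = 559
f(7) = -2*559 + 3*(-167) - 3*52 = -1775
f(8) = -2*(-1775) + 3*559 - 3*(-167) = 5728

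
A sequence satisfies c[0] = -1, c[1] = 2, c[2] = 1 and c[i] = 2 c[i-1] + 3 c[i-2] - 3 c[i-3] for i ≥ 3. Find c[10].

8911

c[3] = 2·1 + 3·2 - 3·(-1) = 11
c[4] = 2·11 + 3·1 - 3·2 = 19
c[5] = 2·19 + 3·11 - 3·1 = 68
c[6] = 2·68 + 3·19 - 3·11 = 160
c[7] = 2·160 + 3·68 - 3·19 = 467
c[8] = 2·467 + 3·160 - 3·68 = 1210
c[9] = 2·1210 + 3·467 - 3·160 = 3341
c[10] = 2·3341 + 3·1210 - 3·467 = 8911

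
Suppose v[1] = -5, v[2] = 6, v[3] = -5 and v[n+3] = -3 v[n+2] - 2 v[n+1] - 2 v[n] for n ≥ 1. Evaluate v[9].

v[4] = -3*(-5) - 2*6 - 2*(-5) = 13
v[5] = -3*13 - 2*(-5) - 2*6 = -41
v[6] = -3*(-41) - 2*13 - 2*(-5) = 107
v[7] = -3*107 - 2*(-41) - 2*13 = -265
v[8] = -3*(-265) - 2*107 - 2*(-41) = 663
v[9] = -3*663 - 2*(-265) - 2*107 = -1673

-1673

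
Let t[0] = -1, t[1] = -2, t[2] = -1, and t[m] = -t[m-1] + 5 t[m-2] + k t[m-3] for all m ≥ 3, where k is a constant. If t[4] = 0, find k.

4

t[3] = -9 - k
t[4] = 4 - k
So 4 - k = 0, giving k = 4.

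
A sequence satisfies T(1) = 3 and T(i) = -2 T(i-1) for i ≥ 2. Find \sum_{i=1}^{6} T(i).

-63

T(2) = -2*3 = -6
T(3) = -2*(-6) = 12
T(4) = -2*12 = -24
T(5) = -2*(-24) = 48
T(6) = -2*48 = -96
Sum = 3 + (-6) + 12 + (-24) + 48 + (-96) = -63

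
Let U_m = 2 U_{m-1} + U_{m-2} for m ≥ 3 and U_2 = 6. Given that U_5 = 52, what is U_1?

-4

Let U_1 = y.
U_3 = 12 + y
U_4 = 30 + 2y
U_5 = 72 + 5y
So 72 + 5y = 52, giving y = -4.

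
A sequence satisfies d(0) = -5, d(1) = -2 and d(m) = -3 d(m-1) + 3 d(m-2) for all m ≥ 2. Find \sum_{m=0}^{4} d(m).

d(2) = -3*(-2) + 3*(-5) = -9
d(3) = -3*(-9) + 3*(-2) = 21
d(4) = -3*21 + 3*(-9) = -90
Sum = (-5) + (-2) + (-9) + 21 + (-90) = -85

-85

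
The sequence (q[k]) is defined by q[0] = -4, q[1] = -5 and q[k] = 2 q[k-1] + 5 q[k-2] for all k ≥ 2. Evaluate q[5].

-1065

q[2] = 2*(-5) + 5*(-4) = -30
q[3] = 2*(-30) + 5*(-5) = -85
q[4] = 2*(-85) + 5*(-30) = -320
q[5] = 2*(-320) + 5*(-85) = -1065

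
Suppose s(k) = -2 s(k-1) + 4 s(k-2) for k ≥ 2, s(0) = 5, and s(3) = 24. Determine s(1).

Let s(1) = w.
s(2) = 20 - 2w
s(3) = -40 + 8w
So -40 + 8w = 24, giving w = 8.

8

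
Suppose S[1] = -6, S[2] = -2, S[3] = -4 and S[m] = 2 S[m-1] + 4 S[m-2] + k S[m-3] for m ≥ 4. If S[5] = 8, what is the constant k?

-4

S[4] = -16 - 6k
S[5] = -48 - 14k
So -48 - 14k = 8, giving k = -4.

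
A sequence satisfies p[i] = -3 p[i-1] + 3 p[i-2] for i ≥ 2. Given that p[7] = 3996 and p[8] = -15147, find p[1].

4

Rearranging, p[i-2] = (p[i] + 3 p[i-1]) / 3.
p[6] = (-15147 + 3*3996) / 3 = -3159/3 = -1053
p[5] = (3996 + 3*(-1053)) / 3 = 837/3 = 279
p[4] = (-1053 + 3*279) / 3 = -216/3 = -72
p[3] = (279 + 3*(-72)) / 3 = 63/3 = 21
p[2] = (-72 + 3*21) / 3 = -9/3 = -3
p[1] = (21 + 3*(-3)) / 3 = 12/3 = 4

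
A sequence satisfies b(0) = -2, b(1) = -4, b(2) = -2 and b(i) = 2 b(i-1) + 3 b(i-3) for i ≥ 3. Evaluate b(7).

-436

b(3) = 2(-2) + 3(-2) = -10
b(4) = 2(-10) + 3(-4) = -32
b(5) = 2(-32) + 3(-2) = -70
b(6) = 2(-70) + 3(-10) = -170
b(7) = 2(-170) + 3(-32) = -436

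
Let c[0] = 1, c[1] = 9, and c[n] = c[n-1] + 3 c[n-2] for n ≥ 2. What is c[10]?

c[2] = 9 + 3·1 = 12
c[3] = 12 + 3·9 = 39
c[4] = 39 + 3·12 = 75
c[5] = 75 + 3·39 = 192
c[6] = 192 + 3·75 = 417
c[7] = 417 + 3·192 = 993
c[8] = 993 + 3·417 = 2244
c[9] = 2244 + 3·993 = 5223
c[10] = 5223 + 3·2244 = 11955

11955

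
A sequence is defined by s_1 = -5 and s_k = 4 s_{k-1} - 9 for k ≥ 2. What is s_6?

s_2 = 4(-5) - 9 = -29
s_3 = 4(-29) - 9 = -125
s_4 = 4(-125) - 9 = -509
s_5 = 4(-509) - 9 = -2045
s_6 = 4(-2045) - 9 = -8189

-8189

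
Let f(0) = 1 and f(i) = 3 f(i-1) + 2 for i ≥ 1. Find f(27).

15251194969973

The fixed point is 2/(1 - 3) = -1, so f(i) + 1 = 3(f(i-1) + 1).
Hence f(i) = 2·3^i - 1.
f(27) = 2·3^{27} - 1 = 2·7625597484987 - 1 = 15251194969973.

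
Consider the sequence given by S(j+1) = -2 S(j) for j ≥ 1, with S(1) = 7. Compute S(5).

S(2) = -2(7) = -14
S(3) = -2(-14) = 28
S(4) = -2(28) = -56
S(5) = -2(-56) = 112

112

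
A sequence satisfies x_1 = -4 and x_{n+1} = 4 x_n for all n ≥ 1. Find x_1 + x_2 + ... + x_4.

-340

x_2 = 4(-4) = -16
x_3 = 4(-16) = -64
x_4 = 4(-64) = -256
Sum = (-4) + (-16) + (-64) + (-256) = -340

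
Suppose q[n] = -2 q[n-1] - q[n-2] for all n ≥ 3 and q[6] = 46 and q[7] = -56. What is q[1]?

Rearranging, q[n-2] = -(q[n] + 2 q[n-1]).
q[5] = -(-56 + 2(46)) = -36
q[4] = -(46 + 2(-36)) = 26
q[3] = -(-36 + 2(26)) = -16
q[2] = -(26 + 2(-16)) = 6
q[1] = -(-16 + 2(6)) = 4

4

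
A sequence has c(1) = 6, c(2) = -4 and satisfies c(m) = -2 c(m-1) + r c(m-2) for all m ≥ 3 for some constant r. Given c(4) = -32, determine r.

1

c(3) = 8 + 6r
c(4) = -16 - 16r
So -16 - 16r = -32, giving r = 1.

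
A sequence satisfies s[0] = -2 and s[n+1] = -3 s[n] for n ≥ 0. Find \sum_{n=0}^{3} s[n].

40

s[1] = -3·(-2) = 6
s[2] = -3·6 = -18
s[3] = -3·(-18) = 54
Sum = (-2) + 6 + (-18) + 54 = 40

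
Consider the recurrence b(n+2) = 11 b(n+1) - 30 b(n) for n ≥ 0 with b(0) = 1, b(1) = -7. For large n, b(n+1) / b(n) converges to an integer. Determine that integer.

The characteristic equation is r^2 - 11r + 30 = 0, which factors as (r - 6)(r - 5) = 0.
So the roots are 6 and 5. Since |6| > |5| and the coefficient of 6^n is non-zero, the ratio tends to 6.

6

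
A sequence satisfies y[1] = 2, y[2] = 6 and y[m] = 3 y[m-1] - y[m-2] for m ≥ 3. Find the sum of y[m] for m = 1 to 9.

8360

y[3] = 3·6 - 2 = 16
y[4] = 3·16 - 6 = 42
y[5] = 3·42 - 16 = 110
y[6] = 3·110 - 42 = 288
y[7] = 3·288 - 110 = 754
y[8] = 3·754 - 288 = 1974
y[9] = 3·1974 - 754 = 5168
Sum = 2 + 6 + 16 + 42 + 110 + 288 + 754 + 1974 + 5168 = 8360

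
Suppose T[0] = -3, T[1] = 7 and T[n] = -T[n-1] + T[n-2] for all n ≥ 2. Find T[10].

T[2] = -7 + (-3) = -10
T[3] = -(-10) + 7 = 17
T[4] = -17 + (-10) = -27
T[5] = -(-27) + 17 = 44
T[6] = -44 + (-27) = -71
T[7] = -(-71) + 44 = 115
T[8] = -115 + (-71) = -186
T[9] = -(-186) + 115 = 301
T[10] = -301 + (-186) = -487

-487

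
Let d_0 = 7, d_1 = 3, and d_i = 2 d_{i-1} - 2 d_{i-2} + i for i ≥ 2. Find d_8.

d_2 = 2·3 - 2·7 + 2 = -6
d_3 = 2·(-6) - 2·3 + 3 = -15
d_4 = 2·(-15) - 2·(-6) + 4 = -14
d_5 = 2·(-14) - 2·(-15) + 5 = 7
d_6 = 2·7 - 2·(-14) + 6 = 48
d_7 = 2·48 - 2·7 + 7 = 89
d_8 = 2·89 - 2·48 + 8 = 90

90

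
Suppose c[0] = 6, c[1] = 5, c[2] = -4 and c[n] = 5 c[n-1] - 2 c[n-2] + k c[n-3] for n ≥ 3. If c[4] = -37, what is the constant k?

3

c[3] = -30 + 6k
c[4] = -142 + 35k
So -142 + 35k = -37, giving k = 3.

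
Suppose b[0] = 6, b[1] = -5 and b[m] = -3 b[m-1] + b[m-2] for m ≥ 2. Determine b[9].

-88412

b[2] = -3*(-5) + 6 = 21
b[3] = -3*21 + (-5) = -68
b[4] = -3*(-68) + 21 = 225
b[5] = -3*225 + (-68) = -743
b[6] = -3*(-743) + 225 = 2454
b[7] = -3*2454 + (-743) = -8105
b[8] = -3*(-8105) + 2454 = 26769
b[9] = -3*26769 + (-8105) = -88412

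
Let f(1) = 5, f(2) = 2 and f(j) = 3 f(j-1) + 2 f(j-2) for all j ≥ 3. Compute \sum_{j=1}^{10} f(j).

149491

f(3) = 3(2) + 2(5) = 16
f(4) = 3(16) + 2(2) = 52
f(5) = 3(52) + 2(16) = 188
f(6) = 3(188) + 2(52) = 668
f(7) = 3(668) + 2(188) = 2380
f(8) = 3(2380) + 2(668) = 8476
f(9) = 3(8476) + 2(2380) = 30188
f(10) = 3(30188) + 2(8476) = 107516
Sum = 5 + 2 + 16 + 52 + 188 + 668 + 2380 + 8476 + 30188 + 107516 = 149491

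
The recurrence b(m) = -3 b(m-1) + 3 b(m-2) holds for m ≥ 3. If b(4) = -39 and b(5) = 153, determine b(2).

-1

Rearranging, b(m-2) = (b(m) + 3 b(m-1)) / 3.
b(3) = (153 + 3*(-39)) / 3 = 36/3 = 12
b(2) = (-39 + 3*12) / 3 = -3/3 = -1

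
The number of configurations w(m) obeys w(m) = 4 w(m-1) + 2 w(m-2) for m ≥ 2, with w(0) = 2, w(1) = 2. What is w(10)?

w(2) = 4(2) + 2(2) = 12
w(3) = 4(12) + 2(2) = 52
w(4) = 4(52) + 2(12) = 232
w(5) = 4(232) + 2(52) = 1032
w(6) = 4(1032) + 2(232) = 4592
w(7) = 4(4592) + 2(1032) = 20432
w(8) = 4(20432) + 2(4592) = 90912
w(9) = 4(90912) + 2(20432) = 404512
w(10) = 4(404512) + 2(90912) = 1799872

1799872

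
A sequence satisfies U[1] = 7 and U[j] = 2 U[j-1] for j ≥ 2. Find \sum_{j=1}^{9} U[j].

3577

U[2] = 2·7 = 14
U[3] = 2·14 = 28
U[4] = 2·28 = 56
U[5] = 2·56 = 112
U[6] = 2·112 = 224
U[7] = 2·224 = 448
U[8] = 2·448 = 896
U[9] = 2·896 = 1792
Sum = 7 + 14 + 28 + 56 + 112 + 224 + 448 + 896 + 1792 = 3577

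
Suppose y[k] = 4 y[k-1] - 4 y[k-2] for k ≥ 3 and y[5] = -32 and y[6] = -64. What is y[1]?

-2

Rearranging, y[k-2] = (y[k] - 4 y[k-1]) / -4.
y[4] = (-64 - 4·(-32)) / -4 = 64/-4 = -16
y[3] = (-32 - 4·(-16)) / -4 = 32/-4 = -8
y[2] = (-16 - 4·(-8)) / -4 = 16/-4 = -4
y[1] = (-8 - 4·(-4)) / -4 = 8/-4 = -2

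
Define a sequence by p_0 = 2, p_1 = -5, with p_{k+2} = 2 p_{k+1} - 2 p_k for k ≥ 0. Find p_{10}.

-224

p_2 = 2*(-5) - 2*2 = -14
p_3 = 2*(-14) - 2*(-5) = -18
p_4 = 2*(-18) - 2*(-14) = -8
p_5 = 2*(-8) - 2*(-18) = 20
p_6 = 2*20 - 2*(-8) = 56
p_7 = 2*56 - 2*20 = 72
p_8 = 2*72 - 2*56 = 32
p_9 = 2*32 - 2*72 = -80
p_{10} = 2*(-80) - 2*32 = -224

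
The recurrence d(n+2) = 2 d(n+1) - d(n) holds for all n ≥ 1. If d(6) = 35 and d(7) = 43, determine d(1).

Rearranging, d(n-2) = -(d(n) - 2 d(n-1)).
d(5) = -(43 - 2(35)) = 27
d(4) = -(35 - 2(27)) = 19
d(3) = -(27 - 2(19)) = 11
d(2) = -(19 - 2(11)) = 3
d(1) = -(11 - 2(3)) = -5

-5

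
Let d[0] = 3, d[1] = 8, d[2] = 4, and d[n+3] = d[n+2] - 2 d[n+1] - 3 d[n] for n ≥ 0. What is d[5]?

d[3] = 4 - 2·8 - 3·3 = -21
d[4] = (-21) - 2·4 - 3·8 = -53
d[5] = (-53) - 2·(-21) - 3·4 = -23

-23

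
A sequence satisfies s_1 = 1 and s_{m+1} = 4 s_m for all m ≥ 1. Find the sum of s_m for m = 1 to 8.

s_2 = 4*1 = 4
s_3 = 4*4 = 16
s_4 = 4*16 = 64
s_5 = 4*64 = 256
s_6 = 4*256 = 1024
s_7 = 4*1024 = 4096
s_8 = 4*4096 = 16384
Sum = 1 + 4 + 16 + 64 + 256 + 1024 + 4096 + 16384 = 21845

21845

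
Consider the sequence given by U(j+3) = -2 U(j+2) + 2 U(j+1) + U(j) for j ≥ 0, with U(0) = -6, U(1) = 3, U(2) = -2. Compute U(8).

-426

U(3) = -2·(-2) + 2·3 + (-6) = 4
U(4) = -2·4 + 2·(-2) + 3 = -9
U(5) = -2·(-9) + 2·4 + (-2) = 24
U(6) = -2·24 + 2·(-9) + 4 = -62
U(7) = -2·(-62) + 2·24 + (-9) = 163
U(8) = -2·163 + 2·(-62) + 24 = -426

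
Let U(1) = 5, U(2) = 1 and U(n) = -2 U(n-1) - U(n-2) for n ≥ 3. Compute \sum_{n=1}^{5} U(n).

-7

U(3) = -2*1 - 5 = -7
U(4) = -2*(-7) - 1 = 13
U(5) = -2*13 - (-7) = -19
Sum = 5 + 1 + (-7) + 13 + (-19) = -7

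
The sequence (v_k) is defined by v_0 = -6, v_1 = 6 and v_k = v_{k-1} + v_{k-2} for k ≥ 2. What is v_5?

12

v_2 = 6 + (-6) = 0
v_3 = 0 + 6 = 6
v_4 = 6 + 0 = 6
v_5 = 6 + 6 = 12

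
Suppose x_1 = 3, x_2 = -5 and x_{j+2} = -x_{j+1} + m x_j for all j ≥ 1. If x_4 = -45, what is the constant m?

5

x_3 = 5 + 3m
x_4 = -5 - 8m
So -5 - 8m = -45, giving m = 5.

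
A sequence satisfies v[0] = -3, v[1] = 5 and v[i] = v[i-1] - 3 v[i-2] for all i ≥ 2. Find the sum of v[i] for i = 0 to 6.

21

v[2] = 5 - 3(-3) = 14
v[3] = 14 - 3(5) = -1
v[4] = (-1) - 3(14) = -43
v[5] = (-43) - 3(-1) = -40
v[6] = (-40) - 3(-43) = 89
Sum = (-3) + 5 + 14 + (-1) + (-43) + (-40) + 89 = 21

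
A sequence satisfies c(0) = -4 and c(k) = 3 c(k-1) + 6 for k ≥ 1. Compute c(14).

The fixed point is 6/(1 - 3) = -3, so c(k) + 3 = 3(c(k-1) + 3).
Hence c(k) = -1·3^k - 3.
c(14) = -1·3^{14} - 3 = -1·4782969 - 3 = -4782972.

-4782972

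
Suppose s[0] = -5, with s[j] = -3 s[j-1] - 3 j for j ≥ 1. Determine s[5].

1074

s[1] = -3·(-5) - 3 = 12
s[2] = -3·12 - 6 = -42
s[3] = -3·(-42) - 9 = 117
s[4] = -3·117 - 12 = -363
s[5] = -3·(-363) - 15 = 1074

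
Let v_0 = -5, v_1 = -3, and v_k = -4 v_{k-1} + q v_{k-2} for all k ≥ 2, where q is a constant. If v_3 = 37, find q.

5

v_2 = 12 - 5q
v_3 = -48 + 17q
So -48 + 17q = 37, giving q = 5.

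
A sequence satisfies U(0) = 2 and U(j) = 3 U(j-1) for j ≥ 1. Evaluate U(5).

486

U(1) = 3*2 = 6
U(2) = 3*6 = 18
U(3) = 3*18 = 54
U(4) = 3*54 = 162
U(5) = 3*162 = 486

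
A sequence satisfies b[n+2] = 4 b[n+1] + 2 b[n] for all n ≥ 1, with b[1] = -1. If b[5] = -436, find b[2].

-5

Let b[2] = v.
b[3] = -2 + 4v
b[4] = -8 + 18v
b[5] = -36 + 80v
So -36 + 80v = -436, giving v = -5.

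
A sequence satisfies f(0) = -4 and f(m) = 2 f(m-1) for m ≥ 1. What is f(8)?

f(1) = 2*(-4) = -8
f(2) = 2*(-8) = -16
f(3) = 2*(-16) = -32
f(4) = 2*(-32) = -64
f(5) = 2*(-64) = -128
f(6) = 2*(-128) = -256
f(7) = 2*(-256) = -512
f(8) = 2*(-512) = -1024

-1024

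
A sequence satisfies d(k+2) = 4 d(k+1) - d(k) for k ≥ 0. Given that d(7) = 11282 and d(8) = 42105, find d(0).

-7

Rearranging, d(k-2) = -(d(k) - 4 d(k-1)).
d(6) = -(42105 - 4(11282)) = 3023
d(5) = -(11282 - 4(3023)) = 810
d(4) = -(3023 - 4(810)) = 217
d(3) = -(810 - 4(217)) = 58
d(2) = -(217 - 4(58)) = 15
d(1) = -(58 - 4(15)) = 2
d(0) = -(15 - 4(2)) = -7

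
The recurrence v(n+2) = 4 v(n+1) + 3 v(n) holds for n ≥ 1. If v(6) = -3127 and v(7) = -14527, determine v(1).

Rearranging, v(n-2) = (v(n) - 4 v(n-1)) / 3.
v(5) = (-14527 - 4(-3127)) / 3 = -2019/3 = -673
v(4) = (-3127 - 4(-673)) / 3 = -435/3 = -145
v(3) = (-673 - 4(-145)) / 3 = -93/3 = -31
v(2) = (-145 - 4(-31)) / 3 = -21/3 = -7
v(1) = (-31 - 4(-7)) / 3 = -3/3 = -1

-1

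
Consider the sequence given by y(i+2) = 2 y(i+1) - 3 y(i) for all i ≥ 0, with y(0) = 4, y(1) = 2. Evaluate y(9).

-526

y(2) = 2·2 - 3·4 = -8
y(3) = 2·(-8) - 3·2 = -22
y(4) = 2·(-22) - 3·(-8) = -20
y(5) = 2·(-20) - 3·(-22) = 26
y(6) = 2·26 - 3·(-20) = 112
y(7) = 2·112 - 3·26 = 146
y(8) = 2·146 - 3·112 = -44
y(9) = 2·(-44) - 3·146 = -526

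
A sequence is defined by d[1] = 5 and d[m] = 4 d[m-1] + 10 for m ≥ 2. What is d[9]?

546130

d[2] = 4*5 + 10 = 30
d[3] = 4*30 + 10 = 130
d[4] = 4*130 + 10 = 530
d[5] = 4*530 + 10 = 2130
d[6] = 4*2130 + 10 = 8530
d[7] = 4*8530 + 10 = 34130
d[8] = 4*34130 + 10 = 136530
d[9] = 4*136530 + 10 = 546130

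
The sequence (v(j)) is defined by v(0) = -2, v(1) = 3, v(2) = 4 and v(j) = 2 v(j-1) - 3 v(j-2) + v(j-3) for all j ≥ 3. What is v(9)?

-22

v(3) = 2*4 - 3*3 + (-2) = -3
v(4) = 2*(-3) - 3*4 + 3 = -15
v(5) = 2*(-15) - 3*(-3) + 4 = -17
v(6) = 2*(-17) - 3*(-15) + (-3) = 8
v(7) = 2*8 - 3*(-17) + (-15) = 52
v(8) = 2*52 - 3*8 + (-17) = 63
v(9) = 2*63 - 3*52 + 8 = -22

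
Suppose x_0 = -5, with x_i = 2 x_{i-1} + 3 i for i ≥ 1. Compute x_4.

-2

x_1 = 2·(-5) + 3 = -7
x_2 = 2·(-7) + 6 = -8
x_3 = 2·(-8) + 9 = -7
x_4 = 2·(-7) + 12 = -2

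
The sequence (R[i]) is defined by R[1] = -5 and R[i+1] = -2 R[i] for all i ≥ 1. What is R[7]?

-320

R[2] = -2·(-5) = 10
R[3] = -2·10 = -20
R[4] = -2·(-20) = 40
R[5] = -2·40 = -80
R[6] = -2·(-80) = 160
R[7] = -2·160 = -320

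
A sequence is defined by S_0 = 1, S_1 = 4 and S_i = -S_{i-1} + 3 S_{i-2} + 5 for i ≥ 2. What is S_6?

S_2 = -4 + 3(1) + 5 = 4
S_3 = -4 + 3(4) + 5 = 13
S_4 = -13 + 3(4) + 5 = 4
S_5 = -4 + 3(13) + 5 = 40
S_6 = -40 + 3(4) + 5 = -23

-23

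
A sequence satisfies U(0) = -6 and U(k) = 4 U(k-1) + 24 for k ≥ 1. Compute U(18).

137438953464

The fixed point is 24/(1 - 4) = -8, so U(k) + 8 = 4(U(k-1) + 8).
Hence U(k) = 2·4^k - 8.
U(18) = 2·4^{18} - 8 = 2·68719476736 - 8 = 137438953464.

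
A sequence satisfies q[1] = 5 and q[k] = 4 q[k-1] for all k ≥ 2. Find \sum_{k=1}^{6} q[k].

q[2] = 4*5 = 20
q[3] = 4*20 = 80
q[4] = 4*80 = 320
q[5] = 4*320 = 1280
q[6] = 4*1280 = 5120
Sum = 5 + 20 + 80 + 320 + 1280 + 5120 = 6825

6825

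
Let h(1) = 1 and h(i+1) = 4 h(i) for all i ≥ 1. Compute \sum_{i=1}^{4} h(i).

h(2) = 4(1) = 4
h(3) = 4(4) = 16
h(4) = 4(16) = 64
Sum = 1 + 4 + 16 + 64 = 85

85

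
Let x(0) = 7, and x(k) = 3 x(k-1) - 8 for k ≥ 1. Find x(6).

2191

x(1) = 3(7) - 8 = 13
x(2) = 3(13) - 8 = 31
x(3) = 3(31) - 8 = 85
x(4) = 3(85) - 8 = 247
x(5) = 3(247) - 8 = 733
x(6) = 3(733) - 8 = 2191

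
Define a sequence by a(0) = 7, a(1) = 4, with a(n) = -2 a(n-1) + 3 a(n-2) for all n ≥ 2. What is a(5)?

a(2) = -2*4 + 3*7 = 13
a(3) = -2*13 + 3*4 = -14
a(4) = -2*(-14) + 3*13 = 67
a(5) = -2*67 + 3*(-14) = -176

-176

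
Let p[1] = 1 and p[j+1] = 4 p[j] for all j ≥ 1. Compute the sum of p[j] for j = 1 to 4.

85

p[2] = 4(1) = 4
p[3] = 4(4) = 16
p[4] = 4(16) = 64
Sum = 1 + 4 + 16 + 64 = 85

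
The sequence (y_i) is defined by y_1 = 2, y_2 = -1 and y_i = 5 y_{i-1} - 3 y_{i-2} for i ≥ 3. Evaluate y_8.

-18133

y_3 = 5(-1) - 3(2) = -11
y_4 = 5(-11) - 3(-1) = -52
y_5 = 5(-52) - 3(-11) = -227
y_6 = 5(-227) - 3(-52) = -979
y_7 = 5(-979) - 3(-227) = -4214
y_8 = 5(-4214) - 3(-979) = -18133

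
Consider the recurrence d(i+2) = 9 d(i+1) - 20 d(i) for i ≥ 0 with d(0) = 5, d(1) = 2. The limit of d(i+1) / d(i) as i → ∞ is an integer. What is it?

5

The characteristic equation is r^2 - 9r + 20 = 0, which factors as (r - 5)(r - 4) = 0.
So the roots are 5 and 4. Since |5| > |4| and the coefficient of 5^i is non-zero, the ratio tends to 5.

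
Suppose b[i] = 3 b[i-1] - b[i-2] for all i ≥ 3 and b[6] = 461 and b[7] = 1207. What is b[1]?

Rearranging, b[i-2] = -(b[i] - 3 b[i-1]).
b[5] = -(1207 - 3*461) = 176
b[4] = -(461 - 3*176) = 67
b[3] = -(176 - 3*67) = 25
b[2] = -(67 - 3*25) = 8
b[1] = -(25 - 3*8) = -1

-1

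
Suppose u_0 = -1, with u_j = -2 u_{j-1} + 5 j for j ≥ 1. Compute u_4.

u_1 = -2*(-1) + 5 = 7
u_2 = -2*7 + 10 = -4
u_3 = -2*(-4) + 15 = 23
u_4 = -2*23 + 20 = -26

-26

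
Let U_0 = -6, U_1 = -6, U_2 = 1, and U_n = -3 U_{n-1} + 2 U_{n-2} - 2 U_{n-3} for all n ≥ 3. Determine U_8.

3867

U_3 = -3*1 + 2*(-6) - 2*(-6) = -3
U_4 = -3*(-3) + 2*1 - 2*(-6) = 23
U_5 = -3*23 + 2*(-3) - 2*1 = -77
U_6 = -3*(-77) + 2*23 - 2*(-3) = 283
U_7 = -3*283 + 2*(-77) - 2*23 = -1049
U_8 = -3*(-1049) + 2*283 - 2*(-77) = 3867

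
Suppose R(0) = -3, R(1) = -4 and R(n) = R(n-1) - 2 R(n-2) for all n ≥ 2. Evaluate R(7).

R(2) = (-4) - 2·(-3) = 2
R(3) = 2 - 2·(-4) = 10
R(4) = 10 - 2·2 = 6
R(5) = 6 - 2·10 = -14
R(6) = (-14) - 2·6 = -26
R(7) = (-26) - 2·(-14) = 2

2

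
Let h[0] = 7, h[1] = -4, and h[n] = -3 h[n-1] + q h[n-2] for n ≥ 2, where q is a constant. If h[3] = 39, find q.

-3

h[2] = 12 + 7q
h[3] = -36 - 25q
So -36 - 25q = 39, giving q = -3.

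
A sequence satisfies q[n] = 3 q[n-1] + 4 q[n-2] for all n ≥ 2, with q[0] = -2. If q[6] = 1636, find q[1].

4

Let q[1] = y.
q[2] = -8 + 3y
q[3] = -24 + 13y
q[4] = -104 + 51y
q[5] = -408 + 205y
q[6] = -1640 + 819y
So -1640 + 819y = 1636, giving y = 4.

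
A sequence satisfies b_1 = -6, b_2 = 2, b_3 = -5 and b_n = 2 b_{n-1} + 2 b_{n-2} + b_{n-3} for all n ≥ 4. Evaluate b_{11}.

b_4 = 2·(-5) + 2·2 + (-6) = -12
b_5 = 2·(-12) + 2·(-5) + 2 = -32
b_6 = 2·(-32) + 2·(-12) + (-5) = -93
b_7 = 2·(-93) + 2·(-32) + (-12) = -262
b_8 = 2·(-262) + 2·(-93) + (-32) = -742
b_9 = 2·(-742) + 2·(-262) + (-93) = -2101
b_{10} = 2·(-2101) + 2·(-742) + (-262) = -5948
b_{11} = 2·(-5948) + 2·(-2101) + (-742) = -16840

-16840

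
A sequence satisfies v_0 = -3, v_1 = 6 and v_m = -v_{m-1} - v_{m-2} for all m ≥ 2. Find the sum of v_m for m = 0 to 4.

v_2 = -6 - (-3) = -3
v_3 = -(-3) - 6 = -3
v_4 = -(-3) - (-3) = 6
Sum = (-3) + 6 + (-3) + (-3) + 6 = 3

3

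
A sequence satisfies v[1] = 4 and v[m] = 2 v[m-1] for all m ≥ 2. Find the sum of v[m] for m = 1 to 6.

252

v[2] = 2(4) = 8
v[3] = 2(8) = 16
v[4] = 2(16) = 32
v[5] = 2(32) = 64
v[6] = 2(64) = 128
Sum = 4 + 8 + 16 + 32 + 64 + 128 = 252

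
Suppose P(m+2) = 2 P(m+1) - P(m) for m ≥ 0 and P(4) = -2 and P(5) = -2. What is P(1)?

Rearranging, P(m-2) = -(P(m) - 2 P(m-1)).
P(3) = -(-2 - 2*(-2)) = -2
P(2) = -(-2 - 2*(-2)) = -2
P(1) = -(-2 - 2*(-2)) = -2

-2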